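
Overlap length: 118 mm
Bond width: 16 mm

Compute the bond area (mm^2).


Bond area = 118 * 16 = 1888 mm^2

1888


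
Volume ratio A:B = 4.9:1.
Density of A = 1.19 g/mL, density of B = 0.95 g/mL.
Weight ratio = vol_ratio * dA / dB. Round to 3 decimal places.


Wt ratio = 4.9 * 1.19 / 0.95
= 6.138

6.138


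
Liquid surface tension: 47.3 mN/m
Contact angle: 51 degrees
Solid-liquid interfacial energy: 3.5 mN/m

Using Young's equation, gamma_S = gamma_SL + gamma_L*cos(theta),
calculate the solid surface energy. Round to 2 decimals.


gamma_S = 3.5 + 47.3 * cos(51)
= 33.27 mN/m

33.27


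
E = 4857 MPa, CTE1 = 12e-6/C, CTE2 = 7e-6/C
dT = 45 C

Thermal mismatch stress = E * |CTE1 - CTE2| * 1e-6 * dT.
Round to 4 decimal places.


= 4857 * 5e-6 * 45
= 1.0928 MPa

1.0928


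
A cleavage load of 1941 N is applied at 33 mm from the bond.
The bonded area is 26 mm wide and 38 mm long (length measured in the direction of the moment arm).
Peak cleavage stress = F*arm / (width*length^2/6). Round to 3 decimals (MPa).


Moment = 1941 * 33 = 64053 N*mm
Section modulus = 26 * 1444 / 6 = 37544 / 6 mm^3
Stress = 64053 / (37544 / 6) = 384318 / 37544
= 10.236 MPa

10.236


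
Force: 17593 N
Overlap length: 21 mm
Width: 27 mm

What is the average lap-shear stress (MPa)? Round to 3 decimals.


Average shear stress = F / (overlap * width)
= 17593 / (21 * 27)
= 31.028 MPa

31.028


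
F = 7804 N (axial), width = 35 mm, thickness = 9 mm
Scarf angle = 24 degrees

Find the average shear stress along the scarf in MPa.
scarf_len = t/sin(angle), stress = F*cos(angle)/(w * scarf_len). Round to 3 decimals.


scarf_len = 9/sin(24 deg) = 22.1273
cos(24 deg) = 0.913545
stress = 7804*0.913545/(35*22.1273) = 9.206 MPa

9.206


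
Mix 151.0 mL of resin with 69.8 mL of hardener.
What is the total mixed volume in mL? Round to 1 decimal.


Total = 151.0 + 69.8 = 220.8 mL

220.8


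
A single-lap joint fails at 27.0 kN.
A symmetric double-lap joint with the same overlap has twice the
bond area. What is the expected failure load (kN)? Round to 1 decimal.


Double-lap load = 2 * 27.0 = 54.0 kN

54.0


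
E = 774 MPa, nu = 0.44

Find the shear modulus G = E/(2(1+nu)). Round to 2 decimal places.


G = 774 / (2 * 1.44)
= 268.75 MPa

268.75


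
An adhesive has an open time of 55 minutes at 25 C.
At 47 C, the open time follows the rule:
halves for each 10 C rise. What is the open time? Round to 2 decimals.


Factor = 2^((47-25)/10) = 4.5948
Open time = 55 / 4.5948 = 11.97 min

11.97


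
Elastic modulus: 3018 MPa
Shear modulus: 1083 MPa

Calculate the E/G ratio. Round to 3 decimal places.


E / G = 3018 / 1083 = 2.787

2.787


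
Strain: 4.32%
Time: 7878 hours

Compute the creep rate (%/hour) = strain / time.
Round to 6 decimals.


Creep rate = 4.32 / 7878
= 0.000548 %/h

0.000548


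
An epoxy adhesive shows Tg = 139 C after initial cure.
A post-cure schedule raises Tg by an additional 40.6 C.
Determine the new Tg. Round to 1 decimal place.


New Tg = 139 + 40.6
= 179.6 C

179.6


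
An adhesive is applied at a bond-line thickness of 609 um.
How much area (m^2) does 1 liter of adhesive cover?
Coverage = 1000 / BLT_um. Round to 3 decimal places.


Coverage = 1000 / 609 = 1.642 m^2

1.642


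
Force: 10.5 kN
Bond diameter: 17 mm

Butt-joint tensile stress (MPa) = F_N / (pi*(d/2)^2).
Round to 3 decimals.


F_N = 10.5 * 1000 = 10500.0 N
A = pi*(8.5)^2 = 226.9801 mm^2
stress = 10500.0 / 226.9801 = 46.260 MPa

46.260


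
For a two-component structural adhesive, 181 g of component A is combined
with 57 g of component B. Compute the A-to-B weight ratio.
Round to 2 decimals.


Weight ratio A:B = 181 / 57
= 3.18

3.18


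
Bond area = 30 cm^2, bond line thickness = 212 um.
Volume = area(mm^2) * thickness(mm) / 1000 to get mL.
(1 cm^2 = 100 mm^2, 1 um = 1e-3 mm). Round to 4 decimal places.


area_mm2 = 30 * 100 = 3000
blt_mm = 212 * 1e-3 = 0.212
vol_mm3 = 3000 * 0.212 = 636.0
vol_mL = 636.0 / 1000 = 0.6360 mL

0.6360


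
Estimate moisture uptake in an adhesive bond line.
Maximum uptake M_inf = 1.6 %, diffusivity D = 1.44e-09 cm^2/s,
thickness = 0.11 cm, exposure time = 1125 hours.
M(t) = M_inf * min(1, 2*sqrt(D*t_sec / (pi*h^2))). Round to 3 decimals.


Convert time: 1125 h = 4050000 s
ratio = min(1, 2*sqrt(1.44e-09*4050000/(pi*0.11^2)))
= 0.783378
M(t) = 1.6 * 0.783378 = 1.253%

1.253


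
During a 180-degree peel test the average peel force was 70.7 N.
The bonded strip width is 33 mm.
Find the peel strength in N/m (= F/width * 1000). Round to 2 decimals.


Peel strength = F/width * 1000
= 70.7 / 33 * 1000
= 2142.42 N/m

2142.42


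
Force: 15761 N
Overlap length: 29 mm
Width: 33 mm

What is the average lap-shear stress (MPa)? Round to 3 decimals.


Average shear stress = F / (overlap * width)
= 15761 / (29 * 33)
= 16.469 MPa

16.469


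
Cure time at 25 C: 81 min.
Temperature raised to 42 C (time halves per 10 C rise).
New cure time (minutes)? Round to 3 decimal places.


Acceleration factor = 2^(17/10) = 3.2490
New time = 81 / 3.2490 = 24.931 min

24.931


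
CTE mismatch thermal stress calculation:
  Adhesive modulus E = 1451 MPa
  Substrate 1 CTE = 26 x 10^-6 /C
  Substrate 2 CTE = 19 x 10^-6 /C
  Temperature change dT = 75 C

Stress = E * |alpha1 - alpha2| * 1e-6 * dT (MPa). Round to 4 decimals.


delta_alpha = |26 - 19| = 7 x 10^-6/C
Stress = 1451 * 7e-6 * 75
= 0.7618 MPa

0.7618


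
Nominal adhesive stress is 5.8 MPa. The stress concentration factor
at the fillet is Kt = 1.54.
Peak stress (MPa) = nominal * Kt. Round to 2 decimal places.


Peak = 5.8 * 1.54 = 8.93 MPa

8.93


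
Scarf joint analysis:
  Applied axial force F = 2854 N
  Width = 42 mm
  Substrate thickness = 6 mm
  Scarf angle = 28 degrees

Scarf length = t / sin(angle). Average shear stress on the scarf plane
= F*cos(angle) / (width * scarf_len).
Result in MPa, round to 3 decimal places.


Scarf length = 6 / sin(28 deg) = 12.7803 mm
cos(28 deg) = 0.882948
Shear = 2854 * 0.882948 / (42 * 12.7803)
= 4.695 MPa

4.695


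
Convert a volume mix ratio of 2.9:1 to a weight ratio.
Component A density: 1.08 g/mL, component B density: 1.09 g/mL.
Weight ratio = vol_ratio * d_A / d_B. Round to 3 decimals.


= 2.9 * 1.08 / 1.09 = 2.873

2.873


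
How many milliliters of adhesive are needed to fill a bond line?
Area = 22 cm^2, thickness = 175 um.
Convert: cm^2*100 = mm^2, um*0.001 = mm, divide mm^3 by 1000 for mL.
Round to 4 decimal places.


= (22 * 100) * (175 * 0.001) / 1000
= 0.3850 mL

0.3850


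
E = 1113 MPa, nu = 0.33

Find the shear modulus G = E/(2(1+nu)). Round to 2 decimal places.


G = 1113 / (2 * 1.33)
= 418.42 MPa

418.42


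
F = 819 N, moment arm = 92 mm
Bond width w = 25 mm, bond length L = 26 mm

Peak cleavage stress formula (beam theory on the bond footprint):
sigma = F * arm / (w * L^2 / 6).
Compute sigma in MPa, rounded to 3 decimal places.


sigma = (819 * 92) / (25 * 676 / 6)
= 75348 * 6 / 16900
= 452088 / 16900
= 26.751 MPa

26.751


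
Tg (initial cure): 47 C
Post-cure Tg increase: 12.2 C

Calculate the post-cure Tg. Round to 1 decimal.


Post-cure Tg = 47 + 12.2 = 59.2 C

59.2


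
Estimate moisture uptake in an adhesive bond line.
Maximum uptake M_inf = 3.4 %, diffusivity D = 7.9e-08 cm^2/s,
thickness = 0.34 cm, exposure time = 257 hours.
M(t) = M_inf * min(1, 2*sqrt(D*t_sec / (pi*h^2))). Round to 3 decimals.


Convert time: 257 h = 925200 s
ratio = min(1, 2*sqrt(7.9e-08*925200/(pi*0.34^2)))
= 0.897238
M(t) = 3.4 * 0.897238 = 3.051%

3.051


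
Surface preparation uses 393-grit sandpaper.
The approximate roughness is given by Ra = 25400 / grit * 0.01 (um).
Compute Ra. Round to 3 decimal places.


Ra = 25400 / 393 * 0.01
= 254 / 393
= 0.646 um

0.646


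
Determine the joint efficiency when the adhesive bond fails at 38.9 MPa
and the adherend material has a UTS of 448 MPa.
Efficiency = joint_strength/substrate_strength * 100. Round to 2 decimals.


Joint efficiency = 38.9 / 448 * 100
= 8.68%

8.68


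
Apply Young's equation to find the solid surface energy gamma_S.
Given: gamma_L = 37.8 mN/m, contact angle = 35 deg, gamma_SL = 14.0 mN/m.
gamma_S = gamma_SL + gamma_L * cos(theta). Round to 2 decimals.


theta_rad = 35 * pi/180 = 0.610865
gamma_S = 14.0 + 37.8 * cos(0.610865)
= 44.96 mN/m

44.96


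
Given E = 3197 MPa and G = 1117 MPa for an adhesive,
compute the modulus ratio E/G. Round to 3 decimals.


E/G ratio = 3197 / 1117 = 2.862

2.862


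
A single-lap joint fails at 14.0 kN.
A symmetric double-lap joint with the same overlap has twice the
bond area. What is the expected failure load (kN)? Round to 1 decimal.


Double-lap load = 2 * 14.0 = 28.0 kN

28.0


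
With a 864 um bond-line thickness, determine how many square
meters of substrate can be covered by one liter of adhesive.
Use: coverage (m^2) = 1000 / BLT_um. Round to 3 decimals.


Coverage = 1000 / 864 = 1.157 m^2

1.157


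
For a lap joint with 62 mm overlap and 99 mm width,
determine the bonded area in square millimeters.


Area = 62 * 99 = 6138 mm^2

6138


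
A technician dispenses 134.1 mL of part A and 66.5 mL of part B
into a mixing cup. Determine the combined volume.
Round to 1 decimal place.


Combined volume = 134.1 + 66.5
= 200.6 mL

200.6


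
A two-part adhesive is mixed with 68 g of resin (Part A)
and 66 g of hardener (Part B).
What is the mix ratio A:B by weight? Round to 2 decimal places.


Mix ratio = mass_A / mass_B
= 68 / 66
= 1.03

1.03


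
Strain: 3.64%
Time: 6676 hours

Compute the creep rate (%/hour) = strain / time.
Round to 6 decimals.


Creep rate = 3.64 / 6676
= 0.000545 %/h

0.000545


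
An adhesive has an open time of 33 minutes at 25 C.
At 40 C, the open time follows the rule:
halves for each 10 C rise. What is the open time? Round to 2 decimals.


Factor = 2^((40-25)/10) = 2.8284
Open time = 33 / 2.8284 = 11.67 min

11.67


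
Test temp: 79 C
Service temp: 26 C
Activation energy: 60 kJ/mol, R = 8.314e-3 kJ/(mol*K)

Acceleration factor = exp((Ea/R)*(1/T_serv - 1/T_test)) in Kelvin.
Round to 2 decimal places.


AF = exp((60/0.008314)*(1/299.15 - 1/352.15))
= 37.74

37.74


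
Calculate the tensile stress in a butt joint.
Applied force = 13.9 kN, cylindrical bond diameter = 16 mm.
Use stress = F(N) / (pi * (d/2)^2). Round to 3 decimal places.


A = pi * 8.0^2 = 201.0619 mm^2
sigma = 13900.0 / 201.0619 = 69.133 MPa

69.133


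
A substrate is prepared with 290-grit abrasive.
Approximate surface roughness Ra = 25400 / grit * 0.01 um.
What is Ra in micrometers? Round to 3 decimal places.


Ra = 25400 / 290 * 0.01 = 0.876 um

0.876


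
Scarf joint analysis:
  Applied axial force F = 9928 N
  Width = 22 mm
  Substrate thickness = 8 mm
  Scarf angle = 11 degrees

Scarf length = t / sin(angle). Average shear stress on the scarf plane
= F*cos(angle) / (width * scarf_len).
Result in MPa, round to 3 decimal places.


Scarf length = 8 / sin(11 deg) = 41.9267 mm
cos(11 deg) = 0.981627
Shear = 9928 * 0.981627 / (22 * 41.9267)
= 10.566 MPa

10.566


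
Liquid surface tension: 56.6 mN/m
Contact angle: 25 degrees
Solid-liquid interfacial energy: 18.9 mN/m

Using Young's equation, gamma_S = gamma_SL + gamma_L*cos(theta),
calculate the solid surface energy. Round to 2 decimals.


gamma_S = 18.9 + 56.6 * cos(25)
= 70.20 mN/m

70.20


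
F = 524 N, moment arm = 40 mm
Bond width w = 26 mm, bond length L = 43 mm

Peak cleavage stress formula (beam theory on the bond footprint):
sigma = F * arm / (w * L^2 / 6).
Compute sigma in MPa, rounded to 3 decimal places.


sigma = (524 * 40) / (26 * 1849 / 6)
= 20960 * 6 / 48074
= 125760 / 48074
= 2.616 MPa

2.616


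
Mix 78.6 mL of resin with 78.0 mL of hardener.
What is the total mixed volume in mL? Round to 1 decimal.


Total = 78.6 + 78.0 = 156.6 mL

156.6


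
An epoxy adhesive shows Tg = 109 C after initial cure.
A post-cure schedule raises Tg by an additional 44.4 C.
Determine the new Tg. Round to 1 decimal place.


New Tg = 109 + 44.4
= 153.4 C

153.4


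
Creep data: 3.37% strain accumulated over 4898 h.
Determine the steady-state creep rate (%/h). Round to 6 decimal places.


Rate = 3.37 / 4898 = 0.000688 %/h

0.000688


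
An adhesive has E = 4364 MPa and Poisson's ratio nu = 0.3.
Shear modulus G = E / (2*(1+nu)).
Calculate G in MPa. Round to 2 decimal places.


G = 4364 / (2*(1+0.3))
= 4364 / 2.60
= 1678.46 MPa

1678.46


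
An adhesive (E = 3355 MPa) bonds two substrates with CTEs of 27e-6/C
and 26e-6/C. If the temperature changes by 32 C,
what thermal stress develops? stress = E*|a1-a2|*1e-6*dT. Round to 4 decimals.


Stress = 3355 * |27 - 26| * 1e-6 * 32
= 0.1074 MPa

0.1074


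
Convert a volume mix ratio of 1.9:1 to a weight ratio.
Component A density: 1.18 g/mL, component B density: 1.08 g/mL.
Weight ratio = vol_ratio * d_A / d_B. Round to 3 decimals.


= 1.9 * 1.18 / 1.08 = 2.076

2.076


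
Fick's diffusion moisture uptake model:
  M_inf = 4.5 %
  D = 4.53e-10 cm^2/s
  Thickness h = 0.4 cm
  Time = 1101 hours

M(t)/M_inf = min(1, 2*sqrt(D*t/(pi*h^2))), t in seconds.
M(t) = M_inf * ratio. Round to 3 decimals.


t_sec = 1101 * 3600 = 3963600
ratio = 2*sqrt(4.53e-10*3963600/(pi*0.4^2))
= min(1, 0.119533)
= 0.119533
M(t) = 4.5 * 0.119533 = 0.538 %

0.538


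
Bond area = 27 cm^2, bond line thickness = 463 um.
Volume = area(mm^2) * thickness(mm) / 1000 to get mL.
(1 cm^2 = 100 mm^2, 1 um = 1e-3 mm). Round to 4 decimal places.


area_mm2 = 27 * 100 = 2700
blt_mm = 463 * 1e-3 = 0.463
vol_mm3 = 2700 * 0.463 = 1250.1
vol_mL = 1250.1 / 1000 = 1.2501 mL

1.2501


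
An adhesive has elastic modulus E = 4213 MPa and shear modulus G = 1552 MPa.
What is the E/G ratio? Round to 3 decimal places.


E/G = 4213 / 1552 = 2.715

2.715


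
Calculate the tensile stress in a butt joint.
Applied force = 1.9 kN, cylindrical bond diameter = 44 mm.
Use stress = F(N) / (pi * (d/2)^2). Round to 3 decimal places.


A = pi * 22.0^2 = 1520.5308 mm^2
sigma = 1900.0 / 1520.5308 = 1.250 MPa

1.250


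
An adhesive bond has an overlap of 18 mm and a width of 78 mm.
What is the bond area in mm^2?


Bond area = overlap * width
= 18 * 78
= 1404 mm^2

1404


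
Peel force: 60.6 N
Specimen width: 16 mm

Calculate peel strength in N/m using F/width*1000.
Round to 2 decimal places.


Peel strength = 60.6 / 16 * 1000 = 3787.50 N/m

3787.50


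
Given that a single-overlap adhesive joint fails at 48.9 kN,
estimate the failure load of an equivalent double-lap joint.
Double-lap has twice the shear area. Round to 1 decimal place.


Double-lap factor = 2
Expected load = 48.9 * 2 = 97.8 kN

97.8


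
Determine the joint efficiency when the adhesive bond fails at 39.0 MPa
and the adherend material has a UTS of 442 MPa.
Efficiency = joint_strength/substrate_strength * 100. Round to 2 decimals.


Joint efficiency = 39.0 / 442 * 100
= 8.82%

8.82


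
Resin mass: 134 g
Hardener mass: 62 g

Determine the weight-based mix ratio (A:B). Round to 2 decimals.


Ratio = 134 / 62 = 2.16

2.16


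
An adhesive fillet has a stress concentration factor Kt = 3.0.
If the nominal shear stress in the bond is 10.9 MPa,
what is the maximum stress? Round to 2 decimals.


Max stress = 10.9 * 3.0 = 32.70 MPa

32.70


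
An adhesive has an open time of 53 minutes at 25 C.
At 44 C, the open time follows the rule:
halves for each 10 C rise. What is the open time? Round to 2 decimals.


Factor = 2^((44-25)/10) = 3.7321
Open time = 53 / 3.7321 = 14.20 min

14.20


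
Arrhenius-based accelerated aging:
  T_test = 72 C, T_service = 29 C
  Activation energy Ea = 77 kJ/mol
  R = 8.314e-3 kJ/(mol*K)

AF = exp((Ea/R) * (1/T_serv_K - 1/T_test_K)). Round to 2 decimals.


T_test_K = 345.15, T_serv_K = 302.15
AF = exp((77/8.314e-3) * (1/302.15 - 1/345.15))
= 45.55

45.55


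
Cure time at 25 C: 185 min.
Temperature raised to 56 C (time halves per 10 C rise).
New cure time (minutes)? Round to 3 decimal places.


Acceleration factor = 2^(31/10) = 8.5742
New time = 185 / 8.5742 = 21.576 min

21.576


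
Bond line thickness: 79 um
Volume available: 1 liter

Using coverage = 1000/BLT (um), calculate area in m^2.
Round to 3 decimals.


1 L = 1e6 mm^3, thickness = 79 um = 0.079 mm
Area = 1e6 / 0.079 mm^2 = (1e6 / 0.079) / 1e6 m^2 = 1000 / 79 m^2
= 12.658 m^2

12.658


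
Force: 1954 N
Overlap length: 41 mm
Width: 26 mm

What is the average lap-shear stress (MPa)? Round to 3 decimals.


Average shear stress = F / (overlap * width)
= 1954 / (41 * 26)
= 1.833 MPa

1.833


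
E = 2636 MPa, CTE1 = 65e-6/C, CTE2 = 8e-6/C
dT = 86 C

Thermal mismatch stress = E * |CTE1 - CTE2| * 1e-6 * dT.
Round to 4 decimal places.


= 2636 * 57e-6 * 86
= 12.9217 MPa

12.9217


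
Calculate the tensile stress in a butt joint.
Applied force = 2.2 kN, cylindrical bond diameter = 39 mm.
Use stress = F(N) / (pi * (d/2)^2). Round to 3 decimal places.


A = pi * 19.5^2 = 1194.5906 mm^2
sigma = 2200.0 / 1194.5906 = 1.842 MPa

1.842


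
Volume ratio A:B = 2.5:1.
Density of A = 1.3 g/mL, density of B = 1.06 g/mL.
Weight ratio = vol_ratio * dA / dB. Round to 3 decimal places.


Wt ratio = 2.5 * 1.3 / 1.06
= 3.066

3.066


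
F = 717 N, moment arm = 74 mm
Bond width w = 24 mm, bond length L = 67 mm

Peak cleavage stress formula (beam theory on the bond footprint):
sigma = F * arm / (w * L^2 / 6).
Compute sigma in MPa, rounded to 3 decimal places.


sigma = (717 * 74) / (24 * 4489 / 6)
= 53058 * 6 / 107736
= 318348 / 107736
= 2.955 MPa

2.955


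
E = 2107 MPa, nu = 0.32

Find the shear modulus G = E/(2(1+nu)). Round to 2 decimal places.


G = 2107 / (2 * 1.32)
= 798.11 MPa

798.11


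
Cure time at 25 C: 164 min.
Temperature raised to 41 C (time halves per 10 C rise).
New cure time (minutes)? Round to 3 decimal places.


Acceleration factor = 2^(16/10) = 3.0314
New time = 164 / 3.0314 = 54.100 min

54.100


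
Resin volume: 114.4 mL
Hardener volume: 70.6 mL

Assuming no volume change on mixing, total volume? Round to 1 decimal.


V_total = 114.4 + 70.6 = 185.0 mL

185.0


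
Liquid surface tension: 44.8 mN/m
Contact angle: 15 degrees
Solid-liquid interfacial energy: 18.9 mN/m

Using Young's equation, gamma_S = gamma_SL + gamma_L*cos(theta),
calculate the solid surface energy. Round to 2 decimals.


gamma_S = 18.9 + 44.8 * cos(15)
= 62.17 mN/m

62.17


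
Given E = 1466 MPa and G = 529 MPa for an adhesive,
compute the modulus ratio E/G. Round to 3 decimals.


E/G ratio = 1466 / 529 = 2.771

2.771


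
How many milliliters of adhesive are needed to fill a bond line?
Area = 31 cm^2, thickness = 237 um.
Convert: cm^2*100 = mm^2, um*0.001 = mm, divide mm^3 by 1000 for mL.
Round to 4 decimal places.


= (31 * 100) * (237 * 0.001) / 1000
= 0.7347 mL

0.7347


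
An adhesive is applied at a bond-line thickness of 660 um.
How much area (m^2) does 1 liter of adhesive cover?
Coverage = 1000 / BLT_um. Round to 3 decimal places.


Coverage = 1000 / 660 = 1.515 m^2

1.515


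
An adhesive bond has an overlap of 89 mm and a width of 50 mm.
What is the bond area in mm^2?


Bond area = overlap * width
= 89 * 50
= 4450 mm^2

4450


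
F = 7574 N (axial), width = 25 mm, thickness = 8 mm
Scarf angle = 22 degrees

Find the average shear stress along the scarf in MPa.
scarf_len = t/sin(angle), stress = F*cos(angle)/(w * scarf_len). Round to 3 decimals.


scarf_len = 8/sin(22 deg) = 21.3557
cos(22 deg) = 0.927184
stress = 7574*0.927184/(25*21.3557) = 13.153 MPa

13.153


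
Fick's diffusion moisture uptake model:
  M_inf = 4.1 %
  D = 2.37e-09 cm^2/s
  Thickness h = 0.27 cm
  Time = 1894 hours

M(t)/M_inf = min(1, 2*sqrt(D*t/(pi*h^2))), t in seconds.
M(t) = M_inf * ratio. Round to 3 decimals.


t_sec = 1894 * 3600 = 6818400
ratio = 2*sqrt(2.37e-09*6818400/(pi*0.27^2))
= min(1, 0.531259)
= 0.531259
M(t) = 4.1 * 0.531259 = 2.178 %

2.178


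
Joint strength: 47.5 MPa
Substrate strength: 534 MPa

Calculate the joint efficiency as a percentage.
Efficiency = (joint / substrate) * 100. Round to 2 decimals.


Efficiency = (47.5 / 534) * 100 = 8.90%

8.90


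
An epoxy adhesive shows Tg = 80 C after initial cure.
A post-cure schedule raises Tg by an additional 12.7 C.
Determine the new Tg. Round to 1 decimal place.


New Tg = 80 + 12.7
= 92.7 C

92.7


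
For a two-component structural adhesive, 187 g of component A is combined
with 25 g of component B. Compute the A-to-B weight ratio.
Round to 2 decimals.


Weight ratio A:B = 187 / 25
= 7.48

7.48


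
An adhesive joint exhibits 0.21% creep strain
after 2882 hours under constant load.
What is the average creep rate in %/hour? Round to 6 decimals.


Creep rate = strain / time
= 0.21 / 2882
= 0.000073 %/h

0.000073


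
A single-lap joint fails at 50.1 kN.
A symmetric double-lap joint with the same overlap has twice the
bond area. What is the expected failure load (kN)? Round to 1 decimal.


Double-lap load = 2 * 50.1 = 100.2 kN

100.2


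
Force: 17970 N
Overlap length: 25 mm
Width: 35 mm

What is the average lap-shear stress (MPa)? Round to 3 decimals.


Average shear stress = F / (overlap * width)
= 17970 / (25 * 35)
= 20.537 MPa

20.537


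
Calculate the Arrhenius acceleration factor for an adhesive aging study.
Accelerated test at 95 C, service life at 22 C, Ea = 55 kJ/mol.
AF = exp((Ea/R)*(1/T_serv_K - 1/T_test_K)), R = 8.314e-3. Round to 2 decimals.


T_test = 368.15 K, T_serv = 295.15 K
Ea/R = 55 / 0.008314 = 6615.35
AF = exp(6615.35 * (1/295.15 - 1/368.15))
= 85.14

85.14


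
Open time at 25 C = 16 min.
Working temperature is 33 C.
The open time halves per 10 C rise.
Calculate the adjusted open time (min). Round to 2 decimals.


factor = 2^((33 - 25) / 10) = 1.7411
ot = 16 / 1.7411 = 9.19 min

9.19


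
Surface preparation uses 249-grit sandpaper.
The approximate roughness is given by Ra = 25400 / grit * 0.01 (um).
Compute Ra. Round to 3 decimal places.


Ra = 25400 / 249 * 0.01
= 254 / 249
= 1.020 um

1.020


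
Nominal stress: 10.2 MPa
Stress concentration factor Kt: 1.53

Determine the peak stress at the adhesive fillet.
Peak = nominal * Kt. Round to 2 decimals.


Peak stress = 10.2 * 1.53
= 15.61 MPa

15.61


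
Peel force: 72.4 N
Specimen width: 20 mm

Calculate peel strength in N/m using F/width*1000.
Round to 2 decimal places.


Peel strength = 72.4 / 20 * 1000 = 3620.00 N/m

3620.00


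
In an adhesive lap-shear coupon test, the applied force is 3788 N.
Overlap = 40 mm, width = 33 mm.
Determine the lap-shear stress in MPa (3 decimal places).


stress = F / (overlap * width)
= 3788 / (40 * 33)
= 2.870 MPa

2.870


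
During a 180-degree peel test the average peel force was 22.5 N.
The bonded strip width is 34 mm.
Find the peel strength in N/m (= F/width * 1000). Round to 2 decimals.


Peel strength = F/width * 1000
= 22.5 / 34 * 1000
= 661.76 N/m

661.76


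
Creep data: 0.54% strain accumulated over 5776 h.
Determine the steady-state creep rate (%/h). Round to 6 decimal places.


Rate = 0.54 / 5776 = 0.000093 %/h

0.000093


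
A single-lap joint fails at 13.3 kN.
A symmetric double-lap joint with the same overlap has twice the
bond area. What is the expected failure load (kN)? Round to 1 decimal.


Double-lap load = 2 * 13.3 = 26.6 kN

26.6


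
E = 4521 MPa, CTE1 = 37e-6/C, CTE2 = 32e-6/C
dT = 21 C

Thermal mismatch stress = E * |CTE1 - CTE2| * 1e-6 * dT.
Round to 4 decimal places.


= 4521 * 5e-6 * 21
= 0.4747 MPa

0.4747


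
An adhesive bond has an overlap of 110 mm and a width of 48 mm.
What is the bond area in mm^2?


Bond area = overlap * width
= 110 * 48
= 5280 mm^2

5280


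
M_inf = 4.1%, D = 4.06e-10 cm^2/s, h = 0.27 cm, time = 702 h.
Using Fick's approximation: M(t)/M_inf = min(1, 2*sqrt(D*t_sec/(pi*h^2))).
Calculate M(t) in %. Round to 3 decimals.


t = 2527200 s
ratio = min(1, 2*sqrt(4.06e-10*2527200/(pi*0.0729)))
= 0.133867
M(t) = 4.1 * 0.133867 = 0.549%

0.549


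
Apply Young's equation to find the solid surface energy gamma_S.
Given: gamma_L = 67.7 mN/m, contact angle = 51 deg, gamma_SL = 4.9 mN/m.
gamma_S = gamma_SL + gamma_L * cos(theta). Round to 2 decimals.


theta_rad = 51 * pi/180 = 0.890118
gamma_S = 4.9 + 67.7 * cos(0.890118)
= 47.50 mN/m

47.50


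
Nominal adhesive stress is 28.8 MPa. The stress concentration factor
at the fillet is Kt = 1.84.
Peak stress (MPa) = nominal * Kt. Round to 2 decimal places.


Peak = 28.8 * 1.84 = 52.99 MPa

52.99


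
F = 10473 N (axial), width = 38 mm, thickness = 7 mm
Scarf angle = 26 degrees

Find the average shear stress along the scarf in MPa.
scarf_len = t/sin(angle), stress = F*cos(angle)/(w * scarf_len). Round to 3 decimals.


scarf_len = 7/sin(26 deg) = 15.9682
cos(26 deg) = 0.898794
stress = 10473*0.898794/(38*15.9682) = 15.513 MPa

15.513


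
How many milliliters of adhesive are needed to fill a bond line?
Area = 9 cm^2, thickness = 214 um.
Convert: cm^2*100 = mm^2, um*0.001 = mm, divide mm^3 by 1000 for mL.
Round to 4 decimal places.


= (9 * 100) * (214 * 0.001) / 1000
= 0.1926 mL

0.1926


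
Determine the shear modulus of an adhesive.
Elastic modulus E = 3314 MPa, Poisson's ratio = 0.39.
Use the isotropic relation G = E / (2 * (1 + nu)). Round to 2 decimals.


G = 3314 / (2*(1+0.39)) = 3314 / 2.78
= 1192.09 MPa

1192.09


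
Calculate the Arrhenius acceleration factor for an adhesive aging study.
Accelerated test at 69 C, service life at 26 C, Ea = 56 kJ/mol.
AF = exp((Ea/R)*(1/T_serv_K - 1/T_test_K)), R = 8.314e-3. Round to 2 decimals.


T_test = 342.15 K, T_serv = 299.15 K
Ea/R = 56 / 0.008314 = 6735.63
AF = exp(6735.63 * (1/299.15 - 1/342.15))
= 16.94

16.94


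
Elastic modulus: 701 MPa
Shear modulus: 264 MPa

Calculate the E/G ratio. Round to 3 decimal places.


E / G = 701 / 264 = 2.655

2.655


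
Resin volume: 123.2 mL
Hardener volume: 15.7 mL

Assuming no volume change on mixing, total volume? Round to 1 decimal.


V_total = 123.2 + 15.7 = 138.9 mL

138.9


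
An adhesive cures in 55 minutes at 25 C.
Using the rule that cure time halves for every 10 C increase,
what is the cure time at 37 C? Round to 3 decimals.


Factor = 2^((37 - 25) / 10) = 2.2974
Cure time = 55 / 2.2974
= 23.940 minutes

23.940


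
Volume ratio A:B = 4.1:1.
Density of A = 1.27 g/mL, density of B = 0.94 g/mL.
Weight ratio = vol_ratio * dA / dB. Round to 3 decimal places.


Wt ratio = 4.1 * 1.27 / 0.94
= 5.539

5.539


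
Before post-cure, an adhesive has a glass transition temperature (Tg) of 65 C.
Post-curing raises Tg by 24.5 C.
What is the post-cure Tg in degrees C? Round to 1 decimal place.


Tg_post = Tg_base + delta_Tg
= 65 + 24.5
= 89.5 C

89.5


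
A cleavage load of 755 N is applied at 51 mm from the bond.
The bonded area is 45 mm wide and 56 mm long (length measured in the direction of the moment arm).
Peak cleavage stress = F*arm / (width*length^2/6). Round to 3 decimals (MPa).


Moment = 755 * 51 = 38505 N*mm
Section modulus = 45 * 3136 / 6 = 141120 / 6 mm^3
Stress = 38505 / (141120 / 6) = 231030 / 141120
= 1.637 MPa

1.637


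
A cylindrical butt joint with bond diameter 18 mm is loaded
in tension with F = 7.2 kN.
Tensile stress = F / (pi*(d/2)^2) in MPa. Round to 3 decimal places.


Area = pi * (18/2)^2 = 254.4690 mm^2
Stress = 7.2*1000 / 254.4690
= 28.294 MPa

28.294


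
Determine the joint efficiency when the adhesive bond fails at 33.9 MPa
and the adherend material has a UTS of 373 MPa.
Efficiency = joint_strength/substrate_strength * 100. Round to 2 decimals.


Joint efficiency = 33.9 / 373 * 100
= 9.09%

9.09


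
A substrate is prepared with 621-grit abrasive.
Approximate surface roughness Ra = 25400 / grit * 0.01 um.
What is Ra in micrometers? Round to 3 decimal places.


Ra = 25400 / 621 * 0.01 = 0.409 um

0.409


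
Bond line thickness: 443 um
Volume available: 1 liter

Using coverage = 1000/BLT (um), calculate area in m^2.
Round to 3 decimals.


1 L = 1e6 mm^3, thickness = 443 um = 0.443 mm
Area = 1e6 / 0.443 mm^2 = (1e6 / 0.443) / 1e6 m^2 = 1000 / 443 m^2
= 2.257 m^2

2.257


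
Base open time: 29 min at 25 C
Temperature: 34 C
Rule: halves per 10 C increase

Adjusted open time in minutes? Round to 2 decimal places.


Acceleration = 2^((34-25)/10) = 1.8661
Open time = 29 / 1.8661 = 15.54 min

15.54


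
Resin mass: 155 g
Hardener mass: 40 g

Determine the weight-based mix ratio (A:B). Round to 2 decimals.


Ratio = 155 / 40 = 3.88

3.88


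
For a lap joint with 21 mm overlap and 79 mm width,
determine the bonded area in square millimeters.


Area = 21 * 79 = 1659 mm^2

1659


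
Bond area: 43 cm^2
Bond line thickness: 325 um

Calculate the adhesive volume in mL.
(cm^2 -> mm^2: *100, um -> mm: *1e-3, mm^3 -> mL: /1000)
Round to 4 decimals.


V = 43*100 * 325*1e-3 / 1000
= 1.3975 mL

1.3975


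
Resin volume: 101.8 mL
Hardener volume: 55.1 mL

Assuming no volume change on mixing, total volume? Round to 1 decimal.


V_total = 101.8 + 55.1 = 156.9 mL

156.9


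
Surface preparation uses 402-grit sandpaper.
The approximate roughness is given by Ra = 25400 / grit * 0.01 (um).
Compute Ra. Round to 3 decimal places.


Ra = 25400 / 402 * 0.01
= 254 / 402
= 0.632 um

0.632


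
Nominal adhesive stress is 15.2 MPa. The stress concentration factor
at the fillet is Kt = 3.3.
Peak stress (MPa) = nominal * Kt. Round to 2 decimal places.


Peak = 15.2 * 3.3 = 50.16 MPa

50.16


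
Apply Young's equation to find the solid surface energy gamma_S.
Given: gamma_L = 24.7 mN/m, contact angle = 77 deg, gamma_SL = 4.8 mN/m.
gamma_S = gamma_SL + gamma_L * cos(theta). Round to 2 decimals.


theta_rad = 77 * pi/180 = 1.343904
gamma_S = 4.8 + 24.7 * cos(1.343904)
= 10.36 mN/m

10.36


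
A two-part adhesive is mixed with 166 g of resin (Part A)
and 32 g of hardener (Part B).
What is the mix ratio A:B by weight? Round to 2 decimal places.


Mix ratio = mass_A / mass_B
= 166 / 32
= 5.19

5.19


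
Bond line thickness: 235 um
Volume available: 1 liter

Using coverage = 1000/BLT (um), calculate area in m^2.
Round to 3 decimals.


1 L = 1e6 mm^3, thickness = 235 um = 0.235 mm
Area = 1e6 / 0.235 mm^2 = (1e6 / 0.235) / 1e6 m^2 = 1000 / 235 m^2
= 4.255 m^2

4.255


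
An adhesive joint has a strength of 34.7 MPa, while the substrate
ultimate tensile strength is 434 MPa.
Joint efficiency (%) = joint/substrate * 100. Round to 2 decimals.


Efficiency = 34.7 / 434 * 100
= 8.00%

8.00


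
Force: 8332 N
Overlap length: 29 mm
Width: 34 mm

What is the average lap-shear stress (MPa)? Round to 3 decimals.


Average shear stress = F / (overlap * width)
= 8332 / (29 * 34)
= 8.450 MPa

8.450


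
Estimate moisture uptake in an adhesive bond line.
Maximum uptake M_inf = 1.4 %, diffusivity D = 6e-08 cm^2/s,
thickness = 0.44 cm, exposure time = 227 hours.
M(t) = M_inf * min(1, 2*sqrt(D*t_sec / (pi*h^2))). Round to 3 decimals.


Convert time: 227 h = 817200 s
ratio = min(1, 2*sqrt(6e-08*817200/(pi*0.44^2)))
= 0.567861
M(t) = 1.4 * 0.567861 = 0.795%

0.795


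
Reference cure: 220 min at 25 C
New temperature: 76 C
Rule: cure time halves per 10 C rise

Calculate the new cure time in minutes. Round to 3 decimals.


factor = 2^((76-25)/10) = 34.2968
t_new = 220 / 34.2968 = 6.415 min

6.415


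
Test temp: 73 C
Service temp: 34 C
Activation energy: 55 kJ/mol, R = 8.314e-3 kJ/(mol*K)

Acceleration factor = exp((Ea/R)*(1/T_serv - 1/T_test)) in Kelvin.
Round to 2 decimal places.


AF = exp((55/0.008314)*(1/307.15 - 1/346.15))
= 11.32

11.32


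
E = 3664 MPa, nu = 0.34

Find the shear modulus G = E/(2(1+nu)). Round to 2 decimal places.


G = 3664 / (2 * 1.34)
= 1367.16 MPa

1367.16


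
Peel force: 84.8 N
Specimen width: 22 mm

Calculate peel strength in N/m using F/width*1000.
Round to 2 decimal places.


Peel strength = 84.8 / 22 * 1000 = 3854.55 N/m

3854.55


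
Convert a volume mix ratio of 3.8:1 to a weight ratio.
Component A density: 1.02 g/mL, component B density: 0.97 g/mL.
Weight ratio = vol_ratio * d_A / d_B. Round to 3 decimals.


= 3.8 * 1.02 / 0.97 = 3.996

3.996


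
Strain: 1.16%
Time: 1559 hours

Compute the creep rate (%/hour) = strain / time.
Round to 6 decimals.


Creep rate = 1.16 / 1559
= 0.000744 %/h

0.000744


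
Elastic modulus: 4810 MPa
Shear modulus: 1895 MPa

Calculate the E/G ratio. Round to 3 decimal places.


E / G = 4810 / 1895 = 2.538

2.538


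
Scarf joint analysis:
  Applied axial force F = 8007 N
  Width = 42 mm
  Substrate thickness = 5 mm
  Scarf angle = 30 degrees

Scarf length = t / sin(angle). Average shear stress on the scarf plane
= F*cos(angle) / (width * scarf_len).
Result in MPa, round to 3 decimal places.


Scarf length = 5 / sin(30 deg) = 10.0000 mm
cos(30 deg) = 0.866025
Shear = 8007 * 0.866025 / (42 * 10.0000)
= 16.510 MPa

16.510


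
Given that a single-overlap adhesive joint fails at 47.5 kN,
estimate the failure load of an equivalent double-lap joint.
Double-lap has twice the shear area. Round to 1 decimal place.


Double-lap factor = 2
Expected load = 47.5 * 2 = 95.0 kN

95.0


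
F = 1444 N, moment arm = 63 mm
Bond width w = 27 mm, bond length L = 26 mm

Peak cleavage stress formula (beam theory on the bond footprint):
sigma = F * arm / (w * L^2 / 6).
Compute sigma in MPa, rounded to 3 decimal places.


sigma = (1444 * 63) / (27 * 676 / 6)
= 90972 * 6 / 18252
= 545832 / 18252
= 29.905 MPa

29.905


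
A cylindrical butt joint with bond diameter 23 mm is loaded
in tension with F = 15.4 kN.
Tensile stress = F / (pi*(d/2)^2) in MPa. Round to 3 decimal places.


Area = pi * (23/2)^2 = 415.4756 mm^2
Stress = 15.4*1000 / 415.4756
= 37.066 MPa

37.066


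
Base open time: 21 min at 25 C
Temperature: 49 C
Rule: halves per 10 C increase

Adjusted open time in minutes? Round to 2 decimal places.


Acceleration = 2^((49-25)/10) = 5.2780
Open time = 21 / 5.2780 = 3.98 min

3.98


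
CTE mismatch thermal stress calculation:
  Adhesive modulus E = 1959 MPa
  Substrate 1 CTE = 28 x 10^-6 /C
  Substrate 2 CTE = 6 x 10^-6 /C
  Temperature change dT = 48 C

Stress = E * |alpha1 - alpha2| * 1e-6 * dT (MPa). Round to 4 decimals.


delta_alpha = |28 - 6| = 22 x 10^-6/C
Stress = 1959 * 22e-6 * 48
= 2.0687 MPa

2.0687


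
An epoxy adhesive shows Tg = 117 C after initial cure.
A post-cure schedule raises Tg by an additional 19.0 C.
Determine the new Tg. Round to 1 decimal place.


New Tg = 117 + 19.0
= 136.0 C

136.0


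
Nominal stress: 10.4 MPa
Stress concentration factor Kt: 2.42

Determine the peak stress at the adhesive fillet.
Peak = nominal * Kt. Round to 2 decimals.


Peak stress = 10.4 * 2.42
= 25.17 MPa

25.17


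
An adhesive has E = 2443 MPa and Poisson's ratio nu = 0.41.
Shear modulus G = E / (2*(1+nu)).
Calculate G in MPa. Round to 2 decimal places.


G = 2443 / (2*(1+0.41))
= 2443 / 2.82
= 866.31 MPa

866.31


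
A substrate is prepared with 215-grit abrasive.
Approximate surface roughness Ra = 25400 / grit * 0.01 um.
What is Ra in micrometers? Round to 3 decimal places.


Ra = 25400 / 215 * 0.01 = 1.181 um

1.181


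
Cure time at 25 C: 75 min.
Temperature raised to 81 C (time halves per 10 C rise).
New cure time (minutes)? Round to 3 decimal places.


Acceleration factor = 2^(56/10) = 48.5029
New time = 75 / 48.5029 = 1.546 min

1.546


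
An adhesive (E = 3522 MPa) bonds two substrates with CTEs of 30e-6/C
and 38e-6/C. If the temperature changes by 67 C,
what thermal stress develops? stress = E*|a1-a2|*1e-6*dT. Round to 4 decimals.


Stress = 3522 * |30 - 38| * 1e-6 * 67
= 1.8878 MPa

1.8878


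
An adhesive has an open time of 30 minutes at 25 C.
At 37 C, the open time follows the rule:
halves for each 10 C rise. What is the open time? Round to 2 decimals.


Factor = 2^((37-25)/10) = 2.2974
Open time = 30 / 2.2974 = 13.06 min

13.06


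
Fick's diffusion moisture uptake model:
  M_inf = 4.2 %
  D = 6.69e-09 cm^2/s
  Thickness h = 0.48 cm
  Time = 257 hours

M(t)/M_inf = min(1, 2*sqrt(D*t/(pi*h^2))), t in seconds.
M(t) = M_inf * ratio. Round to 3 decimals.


t_sec = 257 * 3600 = 925200
ratio = 2*sqrt(6.69e-09*925200/(pi*0.48^2))
= min(1, 0.184946)
= 0.184946
M(t) = 4.2 * 0.184946 = 0.777 %

0.777


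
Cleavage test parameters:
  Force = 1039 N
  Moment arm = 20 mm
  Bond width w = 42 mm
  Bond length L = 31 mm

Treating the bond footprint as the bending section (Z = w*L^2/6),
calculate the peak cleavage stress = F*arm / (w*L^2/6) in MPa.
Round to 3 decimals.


M = 1039 * 20 = 20780 N*mm
Z = 42 * 31^2 / 6 = 40362 / 6 mm^3
sigma = M / Z = 6 * 20780 / 40362 = 124680 / 40362
= 3.089 MPa

3.089


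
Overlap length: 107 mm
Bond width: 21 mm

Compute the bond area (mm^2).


Bond area = 107 * 21 = 2247 mm^2

2247


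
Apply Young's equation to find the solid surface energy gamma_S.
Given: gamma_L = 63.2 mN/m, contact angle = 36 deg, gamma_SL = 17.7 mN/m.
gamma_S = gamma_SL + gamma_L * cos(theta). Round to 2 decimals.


theta_rad = 36 * pi/180 = 0.628319
gamma_S = 17.7 + 63.2 * cos(0.628319)
= 68.83 mN/m

68.83


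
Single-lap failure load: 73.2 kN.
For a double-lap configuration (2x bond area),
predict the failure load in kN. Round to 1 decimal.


Failure load = 73.2 * 2 = 146.4 kN

146.4


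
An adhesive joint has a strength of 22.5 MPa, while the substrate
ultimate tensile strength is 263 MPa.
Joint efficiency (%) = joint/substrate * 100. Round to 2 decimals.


Efficiency = 22.5 / 263 * 100
= 8.56%

8.56


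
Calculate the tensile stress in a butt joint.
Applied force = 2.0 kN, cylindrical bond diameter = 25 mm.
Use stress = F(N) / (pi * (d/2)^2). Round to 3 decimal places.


A = pi * 12.5^2 = 490.8739 mm^2
sigma = 2000.0 / 490.8739 = 4.074 MPa

4.074


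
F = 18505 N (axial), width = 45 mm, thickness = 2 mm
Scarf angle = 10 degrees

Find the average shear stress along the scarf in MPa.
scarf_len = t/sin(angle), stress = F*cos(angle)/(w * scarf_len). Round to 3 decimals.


scarf_len = 2/sin(10 deg) = 11.5175
cos(10 deg) = 0.984808
stress = 18505*0.984808/(45*11.5175) = 35.162 MPa

35.162


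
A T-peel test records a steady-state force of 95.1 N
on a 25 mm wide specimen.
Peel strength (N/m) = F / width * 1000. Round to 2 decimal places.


Peel strength = 95.1 / 25 * 1000
= 3804.00 N/m

3804.00


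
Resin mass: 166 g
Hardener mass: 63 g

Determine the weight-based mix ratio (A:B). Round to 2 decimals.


Ratio = 166 / 63 = 2.63

2.63


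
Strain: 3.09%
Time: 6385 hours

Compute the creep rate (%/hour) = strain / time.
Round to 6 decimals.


Creep rate = 3.09 / 6385
= 0.000484 %/h

0.000484


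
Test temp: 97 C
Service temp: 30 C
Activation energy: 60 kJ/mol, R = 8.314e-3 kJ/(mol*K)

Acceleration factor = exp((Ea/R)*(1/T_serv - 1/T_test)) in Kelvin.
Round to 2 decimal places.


AF = exp((60/0.008314)*(1/303.15 - 1/370.15))
= 74.37

74.37


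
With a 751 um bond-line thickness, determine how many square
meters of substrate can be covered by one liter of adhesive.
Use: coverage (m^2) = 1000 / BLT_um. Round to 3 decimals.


Coverage = 1000 / 751 = 1.332 m^2

1.332


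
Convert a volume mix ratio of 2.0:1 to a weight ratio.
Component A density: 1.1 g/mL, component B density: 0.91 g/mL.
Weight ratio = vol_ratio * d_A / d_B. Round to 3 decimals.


= 2.0 * 1.1 / 0.91 = 2.418

2.418


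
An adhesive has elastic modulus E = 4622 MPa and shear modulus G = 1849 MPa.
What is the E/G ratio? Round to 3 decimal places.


E/G = 4622 / 1849 = 2.500

2.500


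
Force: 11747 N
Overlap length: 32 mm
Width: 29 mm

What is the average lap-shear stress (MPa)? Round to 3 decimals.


Average shear stress = F / (overlap * width)
= 11747 / (32 * 29)
= 12.658 MPa

12.658
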